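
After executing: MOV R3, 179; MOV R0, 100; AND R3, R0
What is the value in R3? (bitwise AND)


Register state trace:
  MOV R3, 179  → R3 = 179 (0b10110011)
  MOV R0, 100  → R0 = 100 (0b01100100)
  AND R3, R0  → R3 = 179 AND 100 = 32 (0b00100000)
Final: R3 = 32

32


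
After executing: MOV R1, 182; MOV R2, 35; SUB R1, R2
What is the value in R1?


Register state trace:
  MOV R1, 182  → R1 = 182
  MOV R2, 35  → R2 = 35
  SUB R1, R2  → R1 = 182 - 35 = 147
Final: R1 = 147

147


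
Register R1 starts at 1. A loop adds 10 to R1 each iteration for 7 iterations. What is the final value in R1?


Starting value: R1 = 1
  Iter 1: R1 = 1 + 10 = 11
  Iter 2: R1 = 11 + 10 = 21
  Iter 3: R1 = 21 + 10 = 31
  Iter 4: R1 = 31 + 10 = 41
  Iter 5: R1 = 41 + 10 = 51
  Iter 6: R1 = 51 + 10 = 61
  Iter 7: R1 = 61 + 10 = 71
Final: R1 = 71

71


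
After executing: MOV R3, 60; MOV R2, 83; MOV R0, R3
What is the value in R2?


Register state trace:
  MOV R3, 60  → R3 = 60
  MOV R2, 83  → R2 = 83
  MOV R0, R3  → R0 = 60
Final: R2 = 83

83


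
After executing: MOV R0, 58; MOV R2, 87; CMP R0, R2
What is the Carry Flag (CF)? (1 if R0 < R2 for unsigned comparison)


Register state trace:
  MOV R0, 58  → R0 = 58
  MOV R2, 87  → R2 = 87
  CMP R0, R2  → unsigned 58 - 87: borrow occurs
  58 < 87, so CF = 1
CF = 1

1


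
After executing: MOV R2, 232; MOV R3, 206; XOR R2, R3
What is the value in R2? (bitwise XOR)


Register state trace:
  MOV R2, 232  → R2 = 232 (0b11101000)
  MOV R3, 206  → R3 = 206 (0b11001110)
  XOR R2, R3  → R2 = 232 XOR 206 = 38 (0b00100110)
Final: R2 = 38

38


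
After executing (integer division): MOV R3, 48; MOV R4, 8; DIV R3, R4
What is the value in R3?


Register state trace:
  MOV R3, 48  → R3 = 48
  MOV R4, 8  → R4 = 8
  DIV R3, R4  → R3 = 48 // 8 = 6
Final: R3 = 6

6


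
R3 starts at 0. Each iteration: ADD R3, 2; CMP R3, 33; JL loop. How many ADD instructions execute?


Loop trace (R3 starts at 0, target 33, step 2):
  ADD #1: R3 = 0 + 2 = 2  → 2 < 33, loop
  ADD #2: R3 = 2 + 2 = 4  → 4 < 33, loop
  ADD #3: R3 = 4 + 2 = 6  → 6 < 33, loop
  ADD #4: R3 = 6 + 2 = 8  → 8 < 33, loop
  ADD #5: R3 = 8 + 2 = 10  → 10 < 33, loop
  ADD #6: R3 = 10 + 2 = 12  → 12 < 33, loop
  ADD #7: R3 = 12 + 2 = 14  → 14 < 33, loop
  ADD #8: R3 = 14 + 2 = 16  → 16 < 33, loop
  ADD #9: R3 = 16 + 2 = 18  → 18 < 33, loop
  ADD #10: R3 = 18 + 2 = 20  → 20 < 33, loop
  ADD #11: R3 = 20 + 2 = 22  → 22 < 33, loop
  ADD #12: R3 = 22 + 2 = 24  → 24 < 33, loop
  ADD #13: R3 = 24 + 2 = 26  → 26 < 33, loop
  ADD #14: R3 = 26 + 2 = 28  → 28 < 33, loop
  ADD #15: R3 = 28 + 2 = 30  → 30 < 33, loop
  ADD #16: R3 = 30 + 2 = 32  → 32 < 33, loop
  ADD #17: R3 = 32 + 2 = 34  → 34 >= 33, exit
Total ADD instructions: 17

17


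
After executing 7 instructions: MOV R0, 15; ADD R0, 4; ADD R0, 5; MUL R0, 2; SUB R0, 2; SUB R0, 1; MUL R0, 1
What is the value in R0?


Register state trace:
  MOV R0, 15  → R0 = 15
  ADD R0, 4  → R0 = 15 + 4 = 19
  ADD R0, 5  → R0 = 19 + 5 = 24
  MUL R0, 2  → R0 = 24 * 2 = 48
  SUB R0, 2  → R0 = 48 - 2 = 46
  SUB R0, 1  → R0 = 46 - 1 = 45
  MUL R0, 1  → R0 = 45 * 1 = 45
Final: R0 = 45

45


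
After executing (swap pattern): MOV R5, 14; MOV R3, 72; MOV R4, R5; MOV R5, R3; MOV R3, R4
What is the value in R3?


Register state trace (swap pattern):
  MOV R5, 14  → R5 = 14
  MOV R3, 72  → R3 = 72
  MOV R4, R5  → R4 = 14  (save R5)
  MOV R5, R3  → R5 = 72  (R5 gets R3's value)
  MOV R3, R4  → R3 = 14  (R3 gets saved value)
Final: R3 = 14

14


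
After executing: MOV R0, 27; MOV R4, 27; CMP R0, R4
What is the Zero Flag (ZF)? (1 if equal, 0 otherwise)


Register state trace:
  MOV R0, 27  → R0 = 27
  MOV R4, 27  → R4 = 27
  CMP R0, R4  → computes 27 - 27 = 0
  Result is zero, so values are equal
ZF = 1

1


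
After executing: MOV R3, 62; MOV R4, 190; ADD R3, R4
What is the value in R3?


Register state trace:
  MOV R3, 62  → R3 = 62
  MOV R4, 190  → R4 = 190
  ADD R3, R4  → R3 = 62 + 190 = 252
Final: R3 = 252

252


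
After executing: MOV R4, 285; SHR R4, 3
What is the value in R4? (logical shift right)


Register state trace:
  MOV R4, 285  → R4 = 285
  SHR R4, 3  → R4 = 285 >> 3 = 285 // 2^3 = 35
Final: R4 = 35

35


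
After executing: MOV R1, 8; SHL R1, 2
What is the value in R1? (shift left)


Register state trace:
  MOV R1, 8  → R1 = 8
  SHL R1, 2  → R1 = 8 << 2 = 8 * 2^2 = 32
Final: R1 = 32

32


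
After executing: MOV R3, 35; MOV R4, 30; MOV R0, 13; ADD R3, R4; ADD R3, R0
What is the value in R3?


Register state trace:
  MOV R3, 35  → R3 = 35
  MOV R4, 30  → R4 = 30
  MOV R0, 13  → R0 = 13
  ADD R3, R4  → R3 = 35 + 30 = 65
  ADD R3, R0  → R3 = 65 + 13 = 78
Final: R3 = 78

78


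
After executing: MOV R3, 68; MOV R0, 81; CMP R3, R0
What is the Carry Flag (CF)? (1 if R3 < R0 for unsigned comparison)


Register state trace:
  MOV R3, 68  → R3 = 68
  MOV R0, 81  → R0 = 81
  CMP R3, R0  → unsigned 68 - 81: borrow occurs
  68 < 81, so CF = 1
CF = 1

1


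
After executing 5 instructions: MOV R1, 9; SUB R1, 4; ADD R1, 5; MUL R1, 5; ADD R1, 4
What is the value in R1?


Register state trace:
  MOV R1, 9  → R1 = 9
  SUB R1, 4  → R1 = 9 - 4 = 5
  ADD R1, 5  → R1 = 5 + 5 = 10
  MUL R1, 5  → R1 = 10 * 5 = 50
  ADD R1, 4  → R1 = 50 + 4 = 54
Final: R1 = 54

54


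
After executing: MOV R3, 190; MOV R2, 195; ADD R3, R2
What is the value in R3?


Register state trace:
  MOV R3, 190  → R3 = 190
  MOV R2, 195  → R2 = 195
  ADD R3, R2  → R3 = 190 + 195 = 385
Final: R3 = 385

385


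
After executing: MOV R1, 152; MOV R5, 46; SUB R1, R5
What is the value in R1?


Register state trace:
  MOV R1, 152  → R1 = 152
  MOV R5, 46  → R5 = 46
  SUB R1, R5  → R1 = 152 - 46 = 106
Final: R1 = 106

106


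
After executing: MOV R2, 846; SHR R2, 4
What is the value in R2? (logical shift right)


Register state trace:
  MOV R2, 846  → R2 = 846
  SHR R2, 4  → R2 = 846 >> 4 = 846 // 2^4 = 52
Final: R2 = 52

52


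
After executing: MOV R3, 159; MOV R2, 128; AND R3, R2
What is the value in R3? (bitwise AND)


Register state trace:
  MOV R3, 159  → R3 = 159 (0b10011111)
  MOV R2, 128  → R2 = 128 (0b10000000)
  AND R3, R2  → R3 = 159 AND 128 = 128 (0b10000000)
Final: R3 = 128

128


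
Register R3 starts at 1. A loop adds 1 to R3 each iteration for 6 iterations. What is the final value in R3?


Starting value: R3 = 1
  Iter 1: R3 = 1 + 1 = 2
  Iter 2: R3 = 2 + 1 = 3
  Iter 3: R3 = 3 + 1 = 4
  Iter 4: R3 = 4 + 1 = 5
  Iter 5: R3 = 5 + 1 = 6
  Iter 6: R3 = 6 + 1 = 7
Final: R3 = 7

7


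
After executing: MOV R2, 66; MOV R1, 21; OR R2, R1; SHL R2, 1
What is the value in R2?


Register state trace:
  MOV R2, 66  → R2 = 66 (0b01000010)
  MOV R1, 21  → R1 = 21 (0b00010101)
  OR R2, R1  → R2 = 66 OR 21 = 87 (0b01010111)
  SHL R2, 1  → R2 = 87 << 1 = 174
Final: R2 = 174

174


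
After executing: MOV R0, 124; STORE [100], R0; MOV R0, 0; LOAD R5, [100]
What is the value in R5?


Register and memory trace:
  MOV R0, 124  → R0 = 124
  STORE [100], R0  → mem[100] = 124
  MOV R0, 0  → R0 = 0
  LOAD R5, [100]  → R5 = mem[100] = 124
Final: R5 = 124

124


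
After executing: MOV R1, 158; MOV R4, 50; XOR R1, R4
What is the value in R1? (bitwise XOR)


Register state trace:
  MOV R1, 158  → R1 = 158 (0b10011110)
  MOV R4, 50  → R4 = 50 (0b00110010)
  XOR R1, R4  → R1 = 158 XOR 50 = 172 (0b10101100)
Final: R1 = 172

172


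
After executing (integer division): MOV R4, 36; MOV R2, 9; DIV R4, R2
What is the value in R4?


Register state trace:
  MOV R4, 36  → R4 = 36
  MOV R2, 9  → R2 = 9
  DIV R4, R2  → R4 = 36 // 9 = 4
Final: R4 = 4

4


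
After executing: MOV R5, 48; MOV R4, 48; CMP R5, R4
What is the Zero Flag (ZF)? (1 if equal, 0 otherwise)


Register state trace:
  MOV R5, 48  → R5 = 48
  MOV R4, 48  → R4 = 48
  CMP R5, R4  → computes 48 - 48 = 0
  Result is zero, so values are equal
ZF = 1

1


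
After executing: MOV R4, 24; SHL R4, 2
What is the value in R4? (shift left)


Register state trace:
  MOV R4, 24  → R4 = 24
  SHL R4, 2  → R4 = 24 << 2 = 24 * 2^2 = 96
Final: R4 = 96

96


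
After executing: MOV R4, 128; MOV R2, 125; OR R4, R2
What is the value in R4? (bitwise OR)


Register state trace:
  MOV R4, 128  → R4 = 128 (0b10000000)
  MOV R2, 125  → R2 = 125 (0b01111101)
  OR R4, R2   → R4 = 128 OR 125 = 253 (0b11111101)
Final: R4 = 253

253


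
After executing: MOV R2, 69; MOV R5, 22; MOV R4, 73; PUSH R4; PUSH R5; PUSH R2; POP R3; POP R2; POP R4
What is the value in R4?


Stack trace (top is rightmost):
  MOV R2, 69  → R2 = 69
  MOV R5, 22  → R5 = 22
  MOV R4, 73  → R4 = 73
  PUSH R4  → stack: [73]
  PUSH R5  → stack: [73, 22]
  PUSH R2  → stack: [73, 22, 69]
  POP R3  → R3 = 69, stack: [73, 22]
  POP R2  → R2 = 22, stack: [73]
  POP R4  → R4 = 73, stack: []
Final: R4 = 73

73


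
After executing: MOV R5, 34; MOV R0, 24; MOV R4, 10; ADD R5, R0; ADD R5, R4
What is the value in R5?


Register state trace:
  MOV R5, 34  → R5 = 34
  MOV R0, 24  → R0 = 24
  MOV R4, 10  → R4 = 10
  ADD R5, R0  → R5 = 34 + 24 = 58
  ADD R5, R4  → R5 = 58 + 10 = 68
Final: R5 = 68

68


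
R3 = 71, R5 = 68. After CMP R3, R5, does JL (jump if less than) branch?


Trace:
  R3 = 71, R5 = 68
  CMP R3, R5  → compares 71 vs 68
  JL checks: is 71 less than 68?
  71 > 68, so condition is false
Branch taken: No

No


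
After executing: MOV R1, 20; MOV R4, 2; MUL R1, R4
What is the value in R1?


Register state trace:
  MOV R1, 20  → R1 = 20
  MOV R4, 2  → R4 = 2
  MUL R1, R4  → R1 = 20 * 2 = 40
Final: R1 = 40

40


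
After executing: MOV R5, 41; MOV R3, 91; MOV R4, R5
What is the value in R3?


Register state trace:
  MOV R5, 41  → R5 = 41
  MOV R3, 91  → R3 = 91
  MOV R4, R5  → R4 = 41
Final: R3 = 91

91


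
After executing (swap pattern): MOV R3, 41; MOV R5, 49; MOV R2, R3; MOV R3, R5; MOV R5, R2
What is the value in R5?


Register state trace (swap pattern):
  MOV R3, 41  → R3 = 41
  MOV R5, 49  → R5 = 49
  MOV R2, R3  → R2 = 41  (save R3)
  MOV R3, R5  → R3 = 49  (R3 gets R5's value)
  MOV R5, R2  → R5 = 41  (R5 gets saved value)
Final: R5 = 41

41


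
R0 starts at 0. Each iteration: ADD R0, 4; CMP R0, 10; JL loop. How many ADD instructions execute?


Loop trace (R0 starts at 0, target 10, step 4):
  ADD #1: R0 = 0 + 4 = 4  → 4 < 10, loop
  ADD #2: R0 = 4 + 4 = 8  → 8 < 10, loop
  ADD #3: R0 = 8 + 4 = 12  → 12 >= 10, exit
Total ADD instructions: 3

3


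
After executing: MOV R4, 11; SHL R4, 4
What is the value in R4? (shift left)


Register state trace:
  MOV R4, 11  → R4 = 11
  SHL R4, 4  → R4 = 11 << 4 = 11 * 2^4 = 176
Final: R4 = 176

176


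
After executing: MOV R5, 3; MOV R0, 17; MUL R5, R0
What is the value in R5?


Register state trace:
  MOV R5, 3  → R5 = 3
  MOV R0, 17  → R0 = 17
  MUL R5, R0  → R5 = 3 * 17 = 51
Final: R5 = 51

51


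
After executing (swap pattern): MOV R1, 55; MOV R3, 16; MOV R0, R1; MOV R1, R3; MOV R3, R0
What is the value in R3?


Register state trace (swap pattern):
  MOV R1, 55  → R1 = 55
  MOV R3, 16  → R3 = 16
  MOV R0, R1  → R0 = 55  (save R1)
  MOV R1, R3  → R1 = 16  (R1 gets R3's value)
  MOV R3, R0  → R3 = 55  (R3 gets saved value)
Final: R3 = 55

55


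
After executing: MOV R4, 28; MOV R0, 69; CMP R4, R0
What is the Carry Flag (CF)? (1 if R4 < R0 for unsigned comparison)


Register state trace:
  MOV R4, 28  → R4 = 28
  MOV R0, 69  → R0 = 69
  CMP R4, R0  → unsigned 28 - 69: borrow occurs
  28 < 69, so CF = 1
CF = 1

1


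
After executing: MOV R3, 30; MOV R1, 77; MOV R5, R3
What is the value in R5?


Register state trace:
  MOV R3, 30  → R3 = 30
  MOV R1, 77  → R1 = 77
  MOV R5, R3  → R5 = 30
Final: R5 = 30

30


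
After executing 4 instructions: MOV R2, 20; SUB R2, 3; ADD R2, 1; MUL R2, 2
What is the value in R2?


Register state trace:
  MOV R2, 20  → R2 = 20
  SUB R2, 3  → R2 = 20 - 3 = 17
  ADD R2, 1  → R2 = 17 + 1 = 18
  MUL R2, 2  → R2 = 18 * 2 = 36
Final: R2 = 36

36


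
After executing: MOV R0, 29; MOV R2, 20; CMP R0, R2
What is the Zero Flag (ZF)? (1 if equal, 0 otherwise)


Register state trace:
  MOV R0, 29  → R0 = 29
  MOV R2, 20  → R2 = 20
  CMP R0, R2  → computes 29 - 20 = 9
  Result is nonzero, so values are not equal
ZF = 0

0


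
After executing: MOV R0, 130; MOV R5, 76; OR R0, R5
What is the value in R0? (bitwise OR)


Register state trace:
  MOV R0, 130  → R0 = 130 (0b10000010)
  MOV R5, 76  → R5 = 76 (0b01001100)
  OR R0, R5   → R0 = 130 OR 76 = 206 (0b11001110)
Final: R0 = 206

206


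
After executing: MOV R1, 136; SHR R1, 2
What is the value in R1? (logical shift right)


Register state trace:
  MOV R1, 136  → R1 = 136
  SHR R1, 2  → R1 = 136 >> 2 = 136 // 2^2 = 34
Final: R1 = 34

34


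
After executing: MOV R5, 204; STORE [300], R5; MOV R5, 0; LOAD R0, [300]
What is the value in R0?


Register and memory trace:
  MOV R5, 204  → R5 = 204
  STORE [300], R5  → mem[300] = 204
  MOV R5, 0  → R5 = 0
  LOAD R0, [300]  → R0 = mem[300] = 204
Final: R0 = 204

204


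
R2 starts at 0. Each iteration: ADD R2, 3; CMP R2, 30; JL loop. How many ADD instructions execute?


Loop trace (R2 starts at 0, target 30, step 3):
  ADD #1: R2 = 0 + 3 = 3  → 3 < 30, loop
  ADD #2: R2 = 3 + 3 = 6  → 6 < 30, loop
  ADD #3: R2 = 6 + 3 = 9  → 9 < 30, loop
  ADD #4: R2 = 9 + 3 = 12  → 12 < 30, loop
  ADD #5: R2 = 12 + 3 = 15  → 15 < 30, loop
  ADD #6: R2 = 15 + 3 = 18  → 18 < 30, loop
  ADD #7: R2 = 18 + 3 = 21  → 21 < 30, loop
  ADD #8: R2 = 21 + 3 = 24  → 24 < 30, loop
  ADD #9: R2 = 24 + 3 = 27  → 27 < 30, loop
  ADD #10: R2 = 27 + 3 = 30  → 30 >= 30, exit
Total ADD instructions: 10

10


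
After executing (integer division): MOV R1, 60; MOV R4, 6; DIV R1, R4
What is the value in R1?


Register state trace:
  MOV R1, 60  → R1 = 60
  MOV R4, 6  → R4 = 6
  DIV R1, R4  → R1 = 60 // 6 = 10
Final: R1 = 10

10


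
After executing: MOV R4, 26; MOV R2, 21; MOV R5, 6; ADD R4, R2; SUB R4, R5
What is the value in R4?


Register state trace:
  MOV R4, 26  → R4 = 26
  MOV R2, 21  → R2 = 21
  MOV R5, 6  → R5 = 6
  ADD R4, R2  → R4 = 26 + 21 = 47
  SUB R4, R5  → R4 = 47 - 6 = 41
Final: R4 = 41

41


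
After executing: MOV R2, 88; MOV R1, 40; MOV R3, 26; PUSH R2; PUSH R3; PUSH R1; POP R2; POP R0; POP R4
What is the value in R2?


Stack trace (top is rightmost):
  MOV R2, 88  → R2 = 88
  MOV R1, 40  → R1 = 40
  MOV R3, 26  → R3 = 26
  PUSH R2  → stack: [88]
  PUSH R3  → stack: [88, 26]
  PUSH R1  → stack: [88, 26, 40]
  POP R2  → R2 = 40, stack: [88, 26]
  POP R0  → R0 = 26, stack: [88]
  POP R4  → R4 = 88, stack: []
Final: R2 = 40

40


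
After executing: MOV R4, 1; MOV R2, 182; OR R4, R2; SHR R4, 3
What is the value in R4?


Register state trace:
  MOV R4, 1  → R4 = 1 (0b00000001)
  MOV R2, 182  → R2 = 182 (0b10110110)
  OR R4, R2  → R4 = 1 OR 182 = 183 (0b10110111)
  SHR R4, 3  → R4 = 183 >> 3 = 22
Final: R4 = 22

22


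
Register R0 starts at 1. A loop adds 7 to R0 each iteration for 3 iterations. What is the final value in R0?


Starting value: R0 = 1
  Iter 1: R0 = 1 + 7 = 8
  Iter 2: R0 = 8 + 7 = 15
  Iter 3: R0 = 15 + 7 = 22
Final: R0 = 22

22


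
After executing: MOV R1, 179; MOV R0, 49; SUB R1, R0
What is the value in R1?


Register state trace:
  MOV R1, 179  → R1 = 179
  MOV R0, 49  → R0 = 49
  SUB R1, R0  → R1 = 179 - 49 = 130
Final: R1 = 130

130


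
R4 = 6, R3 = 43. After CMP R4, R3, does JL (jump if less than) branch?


Trace:
  R4 = 6, R3 = 43
  CMP R4, R3  → compares 6 vs 43
  JL checks: is 6 less than 43?
  6 < 43, so condition is true
Branch taken: Yes

Yes


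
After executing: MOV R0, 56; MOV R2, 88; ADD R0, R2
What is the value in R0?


Register state trace:
  MOV R0, 56  → R0 = 56
  MOV R2, 88  → R2 = 88
  ADD R0, R2  → R0 = 56 + 88 = 144
Final: R0 = 144

144


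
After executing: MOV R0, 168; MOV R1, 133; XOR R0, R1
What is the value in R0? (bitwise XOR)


Register state trace:
  MOV R0, 168  → R0 = 168 (0b10101000)
  MOV R1, 133  → R1 = 133 (0b10000101)
  XOR R0, R1  → R0 = 168 XOR 133 = 45 (0b00101101)
Final: R0 = 45

45


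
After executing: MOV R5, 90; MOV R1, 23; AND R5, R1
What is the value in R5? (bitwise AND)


Register state trace:
  MOV R5, 90  → R5 = 90 (0b01011010)
  MOV R1, 23  → R1 = 23 (0b00010111)
  AND R5, R1  → R5 = 90 AND 23 = 18 (0b00010010)
Final: R5 = 18

18


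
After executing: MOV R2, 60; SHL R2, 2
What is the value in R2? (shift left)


Register state trace:
  MOV R2, 60  → R2 = 60
  SHL R2, 2  → R2 = 60 << 2 = 60 * 2^2 = 240
Final: R2 = 240

240


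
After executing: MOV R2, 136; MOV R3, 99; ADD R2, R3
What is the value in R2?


Register state trace:
  MOV R2, 136  → R2 = 136
  MOV R3, 99  → R3 = 99
  ADD R2, R3  → R2 = 136 + 99 = 235
Final: R2 = 235

235


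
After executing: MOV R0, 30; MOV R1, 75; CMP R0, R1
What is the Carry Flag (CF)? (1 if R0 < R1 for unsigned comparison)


Register state trace:
  MOV R0, 30  → R0 = 30
  MOV R1, 75  → R1 = 75
  CMP R0, R1  → unsigned 30 - 75: borrow occurs
  30 < 75, so CF = 1
CF = 1

1


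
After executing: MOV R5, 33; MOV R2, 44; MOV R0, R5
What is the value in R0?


Register state trace:
  MOV R5, 33  → R5 = 33
  MOV R2, 44  → R2 = 44
  MOV R0, R5  → R0 = 33
Final: R0 = 33

33


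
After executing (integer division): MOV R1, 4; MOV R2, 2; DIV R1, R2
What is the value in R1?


Register state trace:
  MOV R1, 4  → R1 = 4
  MOV R2, 2  → R2 = 2
  DIV R1, R2  → R1 = 4 // 2 = 2
Final: R1 = 2

2


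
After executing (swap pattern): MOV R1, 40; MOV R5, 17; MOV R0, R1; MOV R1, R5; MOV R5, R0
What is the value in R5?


Register state trace (swap pattern):
  MOV R1, 40  → R1 = 40
  MOV R5, 17  → R5 = 17
  MOV R0, R1  → R0 = 40  (save R1)
  MOV R1, R5  → R1 = 17  (R1 gets R5's value)
  MOV R5, R0  → R5 = 40  (R5 gets saved value)
Final: R5 = 40

40


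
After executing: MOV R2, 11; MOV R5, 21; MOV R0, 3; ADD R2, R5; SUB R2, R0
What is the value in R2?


Register state trace:
  MOV R2, 11  → R2 = 11
  MOV R5, 21  → R5 = 21
  MOV R0, 3  → R0 = 3
  ADD R2, R5  → R2 = 11 + 21 = 32
  SUB R2, R0  → R2 = 32 - 3 = 29
Final: R2 = 29

29


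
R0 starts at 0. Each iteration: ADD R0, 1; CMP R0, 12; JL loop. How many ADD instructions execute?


Loop trace (R0 starts at 0, target 12, step 1):
  ADD #1: R0 = 0 + 1 = 1  → 1 < 12, loop
  ADD #2: R0 = 1 + 1 = 2  → 2 < 12, loop
  ADD #3: R0 = 2 + 1 = 3  → 3 < 12, loop
  ADD #4: R0 = 3 + 1 = 4  → 4 < 12, loop
  ADD #5: R0 = 4 + 1 = 5  → 5 < 12, loop
  ADD #6: R0 = 5 + 1 = 6  → 6 < 12, loop
  ADD #7: R0 = 6 + 1 = 7  → 7 < 12, loop
  ADD #8: R0 = 7 + 1 = 8  → 8 < 12, loop
  ADD #9: R0 = 8 + 1 = 9  → 9 < 12, loop
  ADD #10: R0 = 9 + 1 = 10  → 10 < 12, loop
  ADD #11: R0 = 10 + 1 = 11  → 11 < 12, loop
  ADD #12: R0 = 11 + 1 = 12  → 12 >= 12, exit
Total ADD instructions: 12

12


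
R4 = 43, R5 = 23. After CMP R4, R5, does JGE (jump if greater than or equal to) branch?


Trace:
  R4 = 43, R5 = 23
  CMP R4, R5  → compares 43 vs 23
  JGE checks: is 43 greater than or equal to 23?
  43 > 23, so condition is true
Branch taken: Yes

Yes


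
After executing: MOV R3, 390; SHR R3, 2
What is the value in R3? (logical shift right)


Register state trace:
  MOV R3, 390  → R3 = 390
  SHR R3, 2  → R3 = 390 >> 2 = 390 // 2^2 = 97
Final: R3 = 97

97


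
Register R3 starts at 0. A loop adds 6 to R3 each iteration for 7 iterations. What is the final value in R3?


Starting value: R3 = 0
  Iter 1: R3 = 0 + 6 = 6
  Iter 2: R3 = 6 + 6 = 12
  Iter 3: R3 = 12 + 6 = 18
  Iter 4: R3 = 18 + 6 = 24
  Iter 5: R3 = 24 + 6 = 30
  Iter 6: R3 = 30 + 6 = 36
  Iter 7: R3 = 36 + 6 = 42
Final: R3 = 42

42


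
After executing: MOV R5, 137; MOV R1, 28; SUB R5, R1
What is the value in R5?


Register state trace:
  MOV R5, 137  → R5 = 137
  MOV R1, 28  → R1 = 28
  SUB R5, R1  → R5 = 137 - 28 = 109
Final: R5 = 109

109


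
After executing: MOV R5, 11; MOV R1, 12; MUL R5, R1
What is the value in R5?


Register state trace:
  MOV R5, 11  → R5 = 11
  MOV R1, 12  → R1 = 12
  MUL R5, R1  → R5 = 11 * 12 = 132
Final: R5 = 132

132


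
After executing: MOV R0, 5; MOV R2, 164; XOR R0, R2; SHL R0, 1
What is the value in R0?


Register state trace:
  MOV R0, 5  → R0 = 5 (0b00000101)
  MOV R2, 164  → R2 = 164 (0b10100100)
  XOR R0, R2  → R0 = 5 XOR 164 = 161 (0b10100001)
  SHL R0, 1  → R0 = 161 << 1 = 322
Final: R0 = 322

322


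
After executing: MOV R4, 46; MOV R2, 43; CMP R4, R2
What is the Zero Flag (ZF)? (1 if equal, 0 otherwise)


Register state trace:
  MOV R4, 46  → R4 = 46
  MOV R2, 43  → R2 = 43
  CMP R4, R2  → computes 46 - 43 = 3
  Result is nonzero, so values are not equal
ZF = 0

0


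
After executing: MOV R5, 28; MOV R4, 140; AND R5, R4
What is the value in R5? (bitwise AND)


Register state trace:
  MOV R5, 28  → R5 = 28 (0b00011100)
  MOV R4, 140  → R4 = 140 (0b10001100)
  AND R5, R4  → R5 = 28 AND 140 = 12 (0b00001100)
Final: R5 = 12

12


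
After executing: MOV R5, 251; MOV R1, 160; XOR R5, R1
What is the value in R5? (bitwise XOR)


Register state trace:
  MOV R5, 251  → R5 = 251 (0b11111011)
  MOV R1, 160  → R1 = 160 (0b10100000)
  XOR R5, R1  → R5 = 251 XOR 160 = 91 (0b01011011)
Final: R5 = 91

91


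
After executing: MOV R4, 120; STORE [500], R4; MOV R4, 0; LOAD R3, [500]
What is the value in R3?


Register and memory trace:
  MOV R4, 120  → R4 = 120
  STORE [500], R4  → mem[500] = 120
  MOV R4, 0  → R4 = 0
  LOAD R3, [500]  → R3 = mem[500] = 120
Final: R3 = 120

120


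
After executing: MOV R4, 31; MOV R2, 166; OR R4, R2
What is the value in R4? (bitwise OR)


Register state trace:
  MOV R4, 31  → R4 = 31 (0b00011111)
  MOV R2, 166  → R2 = 166 (0b10100110)
  OR R4, R2   → R4 = 31 OR 166 = 191 (0b10111111)
Final: R4 = 191

191


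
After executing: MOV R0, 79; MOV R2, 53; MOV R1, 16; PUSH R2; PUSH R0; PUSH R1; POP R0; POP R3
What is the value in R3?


Stack trace (top is rightmost):
  MOV R0, 79  → R0 = 79
  MOV R2, 53  → R2 = 53
  MOV R1, 16  → R1 = 16
  PUSH R2  → stack: [53]
  PUSH R0  → stack: [53, 79]
  PUSH R1  → stack: [53, 79, 16]
  POP R0  → R0 = 16, stack: [53, 79]
  POP R3  → R3 = 79, stack: [53]
Final: R3 = 79

79


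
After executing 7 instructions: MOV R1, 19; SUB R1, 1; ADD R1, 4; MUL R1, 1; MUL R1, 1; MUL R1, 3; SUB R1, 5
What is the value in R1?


Register state trace:
  MOV R1, 19  → R1 = 19
  SUB R1, 1  → R1 = 19 - 1 = 18
  ADD R1, 4  → R1 = 18 + 4 = 22
  MUL R1, 1  → R1 = 22 * 1 = 22
  MUL R1, 1  → R1 = 22 * 1 = 22
  MUL R1, 3  → R1 = 22 * 3 = 66
  SUB R1, 5  → R1 = 66 - 5 = 61
Final: R1 = 61

61


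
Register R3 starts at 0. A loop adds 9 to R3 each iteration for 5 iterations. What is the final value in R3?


Starting value: R3 = 0
  Iter 1: R3 = 0 + 9 = 9
  Iter 2: R3 = 9 + 9 = 18
  Iter 3: R3 = 18 + 9 = 27
  Iter 4: R3 = 27 + 9 = 36
  Iter 5: R3 = 36 + 9 = 45
Final: R3 = 45

45


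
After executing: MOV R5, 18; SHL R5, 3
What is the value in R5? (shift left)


Register state trace:
  MOV R5, 18  → R5 = 18
  SHL R5, 3  → R5 = 18 << 3 = 18 * 2^3 = 144
Final: R5 = 144

144


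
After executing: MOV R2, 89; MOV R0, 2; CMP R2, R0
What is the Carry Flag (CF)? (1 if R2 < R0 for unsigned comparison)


Register state trace:
  MOV R2, 89  → R2 = 89
  MOV R0, 2  → R0 = 2
  CMP R2, R0  → unsigned 89 - 2: no borrow
  89 >= 2, so CF = 0
CF = 0

0


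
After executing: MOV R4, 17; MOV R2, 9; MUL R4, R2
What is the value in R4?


Register state trace:
  MOV R4, 17  → R4 = 17
  MOV R2, 9  → R2 = 9
  MUL R4, R2  → R4 = 17 * 9 = 153
Final: R4 = 153

153


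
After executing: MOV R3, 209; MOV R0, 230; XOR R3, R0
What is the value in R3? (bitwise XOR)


Register state trace:
  MOV R3, 209  → R3 = 209 (0b11010001)
  MOV R0, 230  → R0 = 230 (0b11100110)
  XOR R3, R0  → R3 = 209 XOR 230 = 55 (0b00110111)
Final: R3 = 55

55


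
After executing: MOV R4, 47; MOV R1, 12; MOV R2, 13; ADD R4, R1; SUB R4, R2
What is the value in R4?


Register state trace:
  MOV R4, 47  → R4 = 47
  MOV R1, 12  → R1 = 12
  MOV R2, 13  → R2 = 13
  ADD R4, R1  → R4 = 47 + 12 = 59
  SUB R4, R2  → R4 = 59 - 13 = 46
Final: R4 = 46

46


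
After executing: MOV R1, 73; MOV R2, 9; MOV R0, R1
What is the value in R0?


Register state trace:
  MOV R1, 73  → R1 = 73
  MOV R2, 9  → R2 = 9
  MOV R0, R1  → R0 = 73
Final: R0 = 73

73


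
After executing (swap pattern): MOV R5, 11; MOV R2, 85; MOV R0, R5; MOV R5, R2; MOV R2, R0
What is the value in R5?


Register state trace (swap pattern):
  MOV R5, 11  → R5 = 11
  MOV R2, 85  → R2 = 85
  MOV R0, R5  → R0 = 11  (save R5)
  MOV R5, R2  → R5 = 85  (R5 gets R2's value)
  MOV R2, R0  → R2 = 11  (R2 gets saved value)
Final: R5 = 85

85


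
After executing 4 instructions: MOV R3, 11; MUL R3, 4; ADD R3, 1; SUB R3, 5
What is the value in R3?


Register state trace:
  MOV R3, 11  → R3 = 11
  MUL R3, 4  → R3 = 11 * 4 = 44
  ADD R3, 1  → R3 = 44 + 1 = 45
  SUB R3, 5  → R3 = 45 - 5 = 40
Final: R3 = 40

40


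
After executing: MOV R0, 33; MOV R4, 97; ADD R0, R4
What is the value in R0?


Register state trace:
  MOV R0, 33  → R0 = 33
  MOV R4, 97  → R4 = 97
  ADD R0, R4  → R0 = 33 + 97 = 130
Final: R0 = 130

130


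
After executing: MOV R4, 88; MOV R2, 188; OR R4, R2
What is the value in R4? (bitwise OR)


Register state trace:
  MOV R4, 88  → R4 = 88 (0b01011000)
  MOV R2, 188  → R2 = 188 (0b10111100)
  OR R4, R2   → R4 = 88 OR 188 = 252 (0b11111100)
Final: R4 = 252

252


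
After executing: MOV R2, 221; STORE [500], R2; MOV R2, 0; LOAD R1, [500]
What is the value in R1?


Register and memory trace:
  MOV R2, 221  → R2 = 221
  STORE [500], R2  → mem[500] = 221
  MOV R2, 0  → R2 = 0
  LOAD R1, [500]  → R1 = mem[500] = 221
Final: R1 = 221

221


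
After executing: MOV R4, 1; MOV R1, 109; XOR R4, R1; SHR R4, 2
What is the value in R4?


Register state trace:
  MOV R4, 1  → R4 = 1 (0b00000001)
  MOV R1, 109  → R1 = 109 (0b01101101)
  XOR R4, R1  → R4 = 1 XOR 109 = 108 (0b01101100)
  SHR R4, 2  → R4 = 108 >> 2 = 27
Final: R4 = 27

27


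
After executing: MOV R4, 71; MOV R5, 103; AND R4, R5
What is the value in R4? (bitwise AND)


Register state trace:
  MOV R4, 71  → R4 = 71 (0b01000111)
  MOV R5, 103  → R5 = 103 (0b01100111)
  AND R4, R5  → R4 = 71 AND 103 = 71 (0b01000111)
Final: R4 = 71

71


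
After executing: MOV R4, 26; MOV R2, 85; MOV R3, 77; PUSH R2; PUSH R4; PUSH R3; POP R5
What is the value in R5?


Stack trace (top is rightmost):
  MOV R4, 26  → R4 = 26
  MOV R2, 85  → R2 = 85
  MOV R3, 77  → R3 = 77
  PUSH R2  → stack: [85]
  PUSH R4  → stack: [85, 26]
  PUSH R3  → stack: [85, 26, 77]
  POP R5  → R5 = 77, stack: [85, 26]
Final: R5 = 77

77


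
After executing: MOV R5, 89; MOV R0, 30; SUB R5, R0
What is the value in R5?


Register state trace:
  MOV R5, 89  → R5 = 89
  MOV R0, 30  → R0 = 30
  SUB R5, R0  → R5 = 89 - 30 = 59
Final: R5 = 59

59


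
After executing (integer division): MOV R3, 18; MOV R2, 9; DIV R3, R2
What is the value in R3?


Register state trace:
  MOV R3, 18  → R3 = 18
  MOV R2, 9  → R2 = 9
  DIV R3, R2  → R3 = 18 // 9 = 2
Final: R3 = 2

2


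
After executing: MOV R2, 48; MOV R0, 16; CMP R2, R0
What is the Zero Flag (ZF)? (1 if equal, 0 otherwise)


Register state trace:
  MOV R2, 48  → R2 = 48
  MOV R0, 16  → R0 = 16
  CMP R2, R0  → computes 48 - 16 = 32
  Result is nonzero, so values are not equal
ZF = 0

0


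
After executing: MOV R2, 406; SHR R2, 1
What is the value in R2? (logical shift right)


Register state trace:
  MOV R2, 406  → R2 = 406
  SHR R2, 1  → R2 = 406 >> 1 = 406 // 2^1 = 203
Final: R2 = 203

203


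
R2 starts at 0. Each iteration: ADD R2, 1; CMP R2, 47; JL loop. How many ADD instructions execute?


Loop trace (R2 starts at 0, target 47, step 1):
  ADD #1: R2 = 0 + 1 = 1  → 1 < 47, loop
  ADD #2: R2 = 1 + 1 = 2  → 2 < 47, loop
  ADD #3: R2 = 2 + 1 = 3  → 3 < 47, loop
  ADD #4: R2 = 3 + 1 = 4  → 4 < 47, loop
  ADD #5: R2 = 4 + 1 = 5  → 5 < 47, loop
  ADD #6: R2 = 5 + 1 = 6  → 6 < 47, loop
  ADD #7: R2 = 6 + 1 = 7  → 7 < 47, loop
  ADD #8: R2 = 7 + 1 = 8  → 8 < 47, loop
  ADD #9: R2 = 8 + 1 = 9  → 9 < 47, loop
  ADD #10: R2 = 9 + 1 = 10  → 10 < 47, loop
  ADD #11: R2 = 10 + 1 = 11  → 11 < 47, loop
  ADD #12: R2 = 11 + 1 = 12  → 12 < 47, loop
  ADD #13: R2 = 12 + 1 = 13  → 13 < 47, loop
  ADD #14: R2 = 13 + 1 = 14  → 14 < 47, loop
  ADD #15: R2 = 14 + 1 = 15  → 15 < 47, loop
  ADD #16: R2 = 15 + 1 = 16  → 16 < 47, loop
  ADD #17: R2 = 16 + 1 = 17  → 17 < 47, loop
  ADD #18: R2 = 17 + 1 = 18  → 18 < 47, loop
  ADD #19: R2 = 18 + 1 = 19  → 19 < 47, loop
  ADD #20: R2 = 19 + 1 = 20  → 20 < 47, loop
  ADD #21: R2 = 20 + 1 = 21  → 21 < 47, loop
  ADD #22: R2 = 21 + 1 = 22  → 22 < 47, loop
  ADD #23: R2 = 22 + 1 = 23  → 23 < 47, loop
  ADD #24: R2 = 23 + 1 = 24  → 24 < 47, loop
  ADD #25: R2 = 24 + 1 = 25  → 25 < 47, loop
  ADD #26: R2 = 25 + 1 = 26  → 26 < 47, loop
  ADD #27: R2 = 26 + 1 = 27  → 27 < 47, loop
  ADD #28: R2 = 27 + 1 = 28  → 28 < 47, loop
  ADD #29: R2 = 28 + 1 = 29  → 29 < 47, loop
  ADD #30: R2 = 29 + 1 = 30  → 30 < 47, loop
  ADD #31: R2 = 30 + 1 = 31  → 31 < 47, loop
  ADD #32: R2 = 31 + 1 = 32  → 32 < 47, loop
  ADD #33: R2 = 32 + 1 = 33  → 33 < 47, loop
  ADD #34: R2 = 33 + 1 = 34  → 34 < 47, loop
  ADD #35: R2 = 34 + 1 = 35  → 35 < 47, loop
  ADD #36: R2 = 35 + 1 = 36  → 36 < 47, loop
  ADD #37: R2 = 36 + 1 = 37  → 37 < 47, loop
  ADD #38: R2 = 37 + 1 = 38  → 38 < 47, loop
  ADD #39: R2 = 38 + 1 = 39  → 39 < 47, loop
  ADD #40: R2 = 39 + 1 = 40  → 40 < 47, loop
  ADD #41: R2 = 40 + 1 = 41  → 41 < 47, loop
  ADD #42: R2 = 41 + 1 = 42  → 42 < 47, loop
  ADD #43: R2 = 42 + 1 = 43  → 43 < 47, loop
  ADD #44: R2 = 43 + 1 = 44  → 44 < 47, loop
  ADD #45: R2 = 44 + 1 = 45  → 45 < 47, loop
  ADD #46: R2 = 45 + 1 = 46  → 46 < 47, loop
  ADD #47: R2 = 46 + 1 = 47  → 47 >= 47, exit
Total ADD instructions: 47

47


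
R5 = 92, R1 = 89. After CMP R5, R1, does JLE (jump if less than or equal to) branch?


Trace:
  R5 = 92, R1 = 89
  CMP R5, R1  → compares 92 vs 89
  JLE checks: is 92 less than or equal to 89?
  92 > 89, so condition is false
Branch taken: No

No


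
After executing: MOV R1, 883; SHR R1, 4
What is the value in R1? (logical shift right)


Register state trace:
  MOV R1, 883  → R1 = 883
  SHR R1, 4  → R1 = 883 >> 4 = 883 // 2^4 = 55
Final: R1 = 55

55


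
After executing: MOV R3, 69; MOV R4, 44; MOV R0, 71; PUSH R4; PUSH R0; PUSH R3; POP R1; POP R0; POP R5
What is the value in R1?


Stack trace (top is rightmost):
  MOV R3, 69  → R3 = 69
  MOV R4, 44  → R4 = 44
  MOV R0, 71  → R0 = 71
  PUSH R4  → stack: [44]
  PUSH R0  → stack: [44, 71]
  PUSH R3  → stack: [44, 71, 69]
  POP R1  → R1 = 69, stack: [44, 71]
  POP R0  → R0 = 71, stack: [44]
  POP R5  → R5 = 44, stack: []
Final: R1 = 69

69


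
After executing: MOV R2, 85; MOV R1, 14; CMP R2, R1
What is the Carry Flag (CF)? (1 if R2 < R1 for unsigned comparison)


Register state trace:
  MOV R2, 85  → R2 = 85
  MOV R1, 14  → R1 = 14
  CMP R2, R1  → unsigned 85 - 14: no borrow
  85 >= 14, so CF = 0
CF = 0

0


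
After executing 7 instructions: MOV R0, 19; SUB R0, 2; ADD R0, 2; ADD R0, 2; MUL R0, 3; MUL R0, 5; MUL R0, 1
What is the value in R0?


Register state trace:
  MOV R0, 19  → R0 = 19
  SUB R0, 2  → R0 = 19 - 2 = 17
  ADD R0, 2  → R0 = 17 + 2 = 19
  ADD R0, 2  → R0 = 19 + 2 = 21
  MUL R0, 3  → R0 = 21 * 3 = 63
  MUL R0, 5  → R0 = 63 * 5 = 315
  MUL R0, 1  → R0 = 315 * 1 = 315
Final: R0 = 315

315


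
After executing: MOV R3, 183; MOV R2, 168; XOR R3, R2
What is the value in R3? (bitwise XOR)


Register state trace:
  MOV R3, 183  → R3 = 183 (0b10110111)
  MOV R2, 168  → R2 = 168 (0b10101000)
  XOR R3, R2  → R3 = 183 XOR 168 = 31 (0b00011111)
Final: R3 = 31

31


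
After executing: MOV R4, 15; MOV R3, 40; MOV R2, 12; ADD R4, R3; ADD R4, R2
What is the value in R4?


Register state trace:
  MOV R4, 15  → R4 = 15
  MOV R3, 40  → R3 = 40
  MOV R2, 12  → R2 = 12
  ADD R4, R3  → R4 = 15 + 40 = 55
  ADD R4, R2  → R4 = 55 + 12 = 67
Final: R4 = 67

67


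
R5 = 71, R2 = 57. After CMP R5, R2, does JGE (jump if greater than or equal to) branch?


Trace:
  R5 = 71, R2 = 57
  CMP R5, R2  → compares 71 vs 57
  JGE checks: is 71 greater than or equal to 57?
  71 > 57, so condition is true
Branch taken: Yes

Yes


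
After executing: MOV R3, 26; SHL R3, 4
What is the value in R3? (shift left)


Register state trace:
  MOV R3, 26  → R3 = 26
  SHL R3, 4  → R3 = 26 << 4 = 26 * 2^4 = 416
Final: R3 = 416

416


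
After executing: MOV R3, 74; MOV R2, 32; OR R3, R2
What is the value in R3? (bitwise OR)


Register state trace:
  MOV R3, 74  → R3 = 74 (0b01001010)
  MOV R2, 32  → R2 = 32 (0b00100000)
  OR R3, R2   → R3 = 74 OR 32 = 106 (0b01101010)
Final: R3 = 106

106


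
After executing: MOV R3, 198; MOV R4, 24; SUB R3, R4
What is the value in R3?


Register state trace:
  MOV R3, 198  → R3 = 198
  MOV R4, 24  → R4 = 24
  SUB R3, R4  → R3 = 198 - 24 = 174
Final: R3 = 174

174


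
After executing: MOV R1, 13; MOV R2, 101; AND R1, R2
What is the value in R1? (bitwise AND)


Register state trace:
  MOV R1, 13  → R1 = 13 (0b00001101)
  MOV R2, 101  → R2 = 101 (0b01100101)
  AND R1, R2  → R1 = 13 AND 101 = 5 (0b00000101)
Final: R1 = 5

5


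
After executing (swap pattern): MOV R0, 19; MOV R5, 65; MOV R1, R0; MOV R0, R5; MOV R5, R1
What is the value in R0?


Register state trace (swap pattern):
  MOV R0, 19  → R0 = 19
  MOV R5, 65  → R5 = 65
  MOV R1, R0  → R1 = 19  (save R0)
  MOV R0, R5  → R0 = 65  (R0 gets R5's value)
  MOV R5, R1  → R5 = 19  (R5 gets saved value)
Final: R0 = 65

65


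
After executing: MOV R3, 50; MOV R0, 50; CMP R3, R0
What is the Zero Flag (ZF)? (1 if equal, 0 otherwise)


Register state trace:
  MOV R3, 50  → R3 = 50
  MOV R0, 50  → R0 = 50
  CMP R3, R0  → computes 50 - 50 = 0
  Result is zero, so values are equal
ZF = 1

1


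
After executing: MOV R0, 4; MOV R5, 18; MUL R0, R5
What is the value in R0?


Register state trace:
  MOV R0, 4  → R0 = 4
  MOV R5, 18  → R5 = 18
  MUL R0, R5  → R0 = 4 * 18 = 72
Final: R0 = 72

72


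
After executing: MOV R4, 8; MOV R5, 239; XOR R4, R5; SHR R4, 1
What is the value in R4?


Register state trace:
  MOV R4, 8  → R4 = 8 (0b00001000)
  MOV R5, 239  → R5 = 239 (0b11101111)
  XOR R4, R5  → R4 = 8 XOR 239 = 231 (0b11100111)
  SHR R4, 1  → R4 = 231 >> 1 = 115
Final: R4 = 115

115


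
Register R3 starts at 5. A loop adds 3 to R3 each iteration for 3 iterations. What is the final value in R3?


Starting value: R3 = 5
  Iter 1: R3 = 5 + 3 = 8
  Iter 2: R3 = 8 + 3 = 11
  Iter 3: R3 = 11 + 3 = 14
Final: R3 = 14

14


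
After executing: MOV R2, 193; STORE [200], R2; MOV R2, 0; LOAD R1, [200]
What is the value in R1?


Register and memory trace:
  MOV R2, 193  → R2 = 193
  STORE [200], R2  → mem[200] = 193
  MOV R2, 0  → R2 = 0
  LOAD R1, [200]  → R1 = mem[200] = 193
Final: R1 = 193

193


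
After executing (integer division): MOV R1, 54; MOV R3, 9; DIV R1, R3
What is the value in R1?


Register state trace:
  MOV R1, 54  → R1 = 54
  MOV R3, 9  → R3 = 9
  DIV R1, R3  → R1 = 54 // 9 = 6
Final: R1 = 6

6


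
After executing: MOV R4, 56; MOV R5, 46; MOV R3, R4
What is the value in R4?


Register state trace:
  MOV R4, 56  → R4 = 56
  MOV R5, 46  → R5 = 46
  MOV R3, R4  → R3 = 56
Final: R4 = 56

56


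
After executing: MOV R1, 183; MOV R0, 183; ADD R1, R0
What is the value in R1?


Register state trace:
  MOV R1, 183  → R1 = 183
  MOV R0, 183  → R0 = 183
  ADD R1, R0  → R1 = 183 + 183 = 366
Final: R1 = 366

366


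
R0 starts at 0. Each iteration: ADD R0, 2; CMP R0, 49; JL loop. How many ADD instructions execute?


Loop trace (R0 starts at 0, target 49, step 2):
  ADD #1: R0 = 0 + 2 = 2  → 2 < 49, loop
  ADD #2: R0 = 2 + 2 = 4  → 4 < 49, loop
  ADD #3: R0 = 4 + 2 = 6  → 6 < 49, loop
  ADD #4: R0 = 6 + 2 = 8  → 8 < 49, loop
  ADD #5: R0 = 8 + 2 = 10  → 10 < 49, loop
  ADD #6: R0 = 10 + 2 = 12  → 12 < 49, loop
  ADD #7: R0 = 12 + 2 = 14  → 14 < 49, loop
  ADD #8: R0 = 14 + 2 = 16  → 16 < 49, loop
  ADD #9: R0 = 16 + 2 = 18  → 18 < 49, loop
  ADD #10: R0 = 18 + 2 = 20  → 20 < 49, loop
  ADD #11: R0 = 20 + 2 = 22  → 22 < 49, loop
  ADD #12: R0 = 22 + 2 = 24  → 24 < 49, loop
  ADD #13: R0 = 24 + 2 = 26  → 26 < 49, loop
  ADD #14: R0 = 26 + 2 = 28  → 28 < 49, loop
  ADD #15: R0 = 28 + 2 = 30  → 30 < 49, loop
  ADD #16: R0 = 30 + 2 = 32  → 32 < 49, loop
  ADD #17: R0 = 32 + 2 = 34  → 34 < 49, loop
  ADD #18: R0 = 34 + 2 = 36  → 36 < 49, loop
  ADD #19: R0 = 36 + 2 = 38  → 38 < 49, loop
  ADD #20: R0 = 38 + 2 = 40  → 40 < 49, loop
  ADD #21: R0 = 40 + 2 = 42  → 42 < 49, loop
  ADD #22: R0 = 42 + 2 = 44  → 44 < 49, loop
  ADD #23: R0 = 44 + 2 = 46  → 46 < 49, loop
  ADD #24: R0 = 46 + 2 = 48  → 48 < 49, loop
  ADD #25: R0 = 48 + 2 = 50  → 50 >= 49, exit
Total ADD instructions: 25

25


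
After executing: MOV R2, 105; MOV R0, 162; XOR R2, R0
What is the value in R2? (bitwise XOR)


Register state trace:
  MOV R2, 105  → R2 = 105 (0b01101001)
  MOV R0, 162  → R0 = 162 (0b10100010)
  XOR R2, R0  → R2 = 105 XOR 162 = 203 (0b11001011)
Final: R2 = 203

203


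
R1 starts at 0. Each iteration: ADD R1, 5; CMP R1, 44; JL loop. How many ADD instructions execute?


Loop trace (R1 starts at 0, target 44, step 5):
  ADD #1: R1 = 0 + 5 = 5  → 5 < 44, loop
  ADD #2: R1 = 5 + 5 = 10  → 10 < 44, loop
  ADD #3: R1 = 10 + 5 = 15  → 15 < 44, loop
  ADD #4: R1 = 15 + 5 = 20  → 20 < 44, loop
  ADD #5: R1 = 20 + 5 = 25  → 25 < 44, loop
  ADD #6: R1 = 25 + 5 = 30  → 30 < 44, loop
  ADD #7: R1 = 30 + 5 = 35  → 35 < 44, loop
  ADD #8: R1 = 35 + 5 = 40  → 40 < 44, loop
  ADD #9: R1 = 40 + 5 = 45  → 45 >= 44, exit
Total ADD instructions: 9

9


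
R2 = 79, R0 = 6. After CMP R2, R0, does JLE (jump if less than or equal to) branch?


Trace:
  R2 = 79, R0 = 6
  CMP R2, R0  → compares 79 vs 6
  JLE checks: is 79 less than or equal to 6?
  79 > 6, so condition is false
Branch taken: No

No


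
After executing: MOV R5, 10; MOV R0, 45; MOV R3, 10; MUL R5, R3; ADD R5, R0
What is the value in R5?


Register state trace:
  MOV R5, 10  → R5 = 10
  MOV R0, 45  → R0 = 45
  MOV R3, 10  → R3 = 10
  MUL R5, R3  → R5 = 10 * 10 = 100
  ADD R5, R0  → R5 = 100 + 45 = 145
Final: R5 = 145

145


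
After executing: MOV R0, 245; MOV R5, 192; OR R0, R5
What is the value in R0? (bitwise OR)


Register state trace:
  MOV R0, 245  → R0 = 245 (0b11110101)
  MOV R5, 192  → R5 = 192 (0b11000000)
  OR R0, R5   → R0 = 245 OR 192 = 245 (0b11110101)
Final: R0 = 245

245


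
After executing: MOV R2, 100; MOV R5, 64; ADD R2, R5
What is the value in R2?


Register state trace:
  MOV R2, 100  → R2 = 100
  MOV R5, 64  → R5 = 64
  ADD R2, R5  → R2 = 100 + 64 = 164
Final: R2 = 164

164


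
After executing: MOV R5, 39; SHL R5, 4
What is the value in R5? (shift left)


Register state trace:
  MOV R5, 39  → R5 = 39
  SHL R5, 4  → R5 = 39 << 4 = 39 * 2^4 = 624
Final: R5 = 624

624
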